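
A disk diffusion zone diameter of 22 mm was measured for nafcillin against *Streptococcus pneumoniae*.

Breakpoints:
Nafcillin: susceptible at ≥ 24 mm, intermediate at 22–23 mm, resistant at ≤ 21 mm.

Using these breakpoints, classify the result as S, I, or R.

Nafcillin: 22 mm is in 22–23 mm ⇒ Intermediate

Intermediate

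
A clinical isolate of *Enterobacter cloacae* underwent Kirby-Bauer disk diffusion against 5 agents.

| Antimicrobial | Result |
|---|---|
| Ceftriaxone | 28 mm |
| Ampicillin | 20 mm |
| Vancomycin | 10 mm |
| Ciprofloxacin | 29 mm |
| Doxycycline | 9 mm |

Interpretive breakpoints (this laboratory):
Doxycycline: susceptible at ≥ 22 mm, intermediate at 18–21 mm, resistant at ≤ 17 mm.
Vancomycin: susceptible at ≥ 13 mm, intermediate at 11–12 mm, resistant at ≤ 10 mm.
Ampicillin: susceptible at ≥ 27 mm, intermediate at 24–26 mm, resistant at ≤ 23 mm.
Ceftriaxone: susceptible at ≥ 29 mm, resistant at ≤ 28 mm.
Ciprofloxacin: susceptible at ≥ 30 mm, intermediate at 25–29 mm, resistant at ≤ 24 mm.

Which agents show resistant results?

Ceftriaxone: 28 mm is ≤ 28 mm → R
Ampicillin (20 mm) ≤ 23 mm → Resistant
Vancomycin (10 mm) ≤ 10 mm ⇒ resistant
Ciprofloxacin (29 mm) in 25–29 mm → Intermediate
Doxycycline 9 mm: ≤ 17 mm — R

ceftriaxone, ampicillin, vancomycin, doxycycline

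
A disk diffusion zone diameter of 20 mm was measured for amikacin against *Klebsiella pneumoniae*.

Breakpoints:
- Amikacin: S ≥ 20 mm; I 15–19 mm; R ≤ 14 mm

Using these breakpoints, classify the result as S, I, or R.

Amikacin: 20 mm is ≥ 20 mm — Susceptible

Susceptible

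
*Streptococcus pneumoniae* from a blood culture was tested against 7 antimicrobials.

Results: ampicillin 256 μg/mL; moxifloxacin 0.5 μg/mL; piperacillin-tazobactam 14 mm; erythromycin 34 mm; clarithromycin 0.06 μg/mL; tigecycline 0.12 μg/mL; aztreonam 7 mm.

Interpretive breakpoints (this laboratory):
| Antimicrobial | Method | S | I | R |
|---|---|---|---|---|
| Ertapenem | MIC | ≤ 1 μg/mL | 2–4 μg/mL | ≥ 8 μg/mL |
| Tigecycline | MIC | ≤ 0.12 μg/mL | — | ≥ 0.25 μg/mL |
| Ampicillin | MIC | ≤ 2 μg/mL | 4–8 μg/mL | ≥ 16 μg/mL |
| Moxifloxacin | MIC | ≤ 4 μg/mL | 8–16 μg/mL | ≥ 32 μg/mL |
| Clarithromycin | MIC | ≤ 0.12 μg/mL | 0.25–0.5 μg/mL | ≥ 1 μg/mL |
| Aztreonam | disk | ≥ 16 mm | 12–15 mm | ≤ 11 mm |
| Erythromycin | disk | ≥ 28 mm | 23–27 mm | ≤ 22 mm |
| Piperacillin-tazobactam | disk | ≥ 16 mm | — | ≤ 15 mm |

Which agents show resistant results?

Ampicillin (256 μg/mL) ≥ 16 μg/mL ⇒ Resistant
Moxifloxacin: 0.5 μg/mL is ≤ 4 μg/mL — Susceptible
Piperacillin-tazobactam: 14 mm is ≤ 15 mm → R
Erythromycin: 34 mm is ≥ 28 mm → Susceptible
Clarithromycin 0.06 μg/mL: ≤ 0.12 μg/mL ⇒ Susceptible
Tigecycline 0.12 μg/mL: ≤ 0.12 μg/mL — Susceptible
Aztreonam (7 mm) ≤ 11 mm ⇒ R

ampicillin, piperacillin-tazobactam, aztreonam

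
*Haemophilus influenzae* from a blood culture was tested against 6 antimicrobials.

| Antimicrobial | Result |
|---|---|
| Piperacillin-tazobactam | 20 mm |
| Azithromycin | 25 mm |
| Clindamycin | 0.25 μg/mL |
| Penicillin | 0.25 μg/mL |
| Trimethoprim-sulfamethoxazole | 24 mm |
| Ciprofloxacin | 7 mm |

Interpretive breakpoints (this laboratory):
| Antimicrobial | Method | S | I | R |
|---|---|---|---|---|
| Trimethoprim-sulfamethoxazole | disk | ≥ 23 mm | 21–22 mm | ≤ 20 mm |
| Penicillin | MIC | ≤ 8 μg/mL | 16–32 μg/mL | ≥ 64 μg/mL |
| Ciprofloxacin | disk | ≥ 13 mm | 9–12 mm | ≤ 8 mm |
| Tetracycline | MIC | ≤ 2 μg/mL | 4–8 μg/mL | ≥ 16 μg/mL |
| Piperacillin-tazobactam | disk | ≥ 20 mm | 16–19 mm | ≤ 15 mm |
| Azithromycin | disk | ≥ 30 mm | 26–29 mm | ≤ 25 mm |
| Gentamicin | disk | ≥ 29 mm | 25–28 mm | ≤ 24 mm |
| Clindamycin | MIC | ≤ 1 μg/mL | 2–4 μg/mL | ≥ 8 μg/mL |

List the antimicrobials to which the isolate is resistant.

azithromycin, ciprofloxacin

Piperacillin-tazobactam (20 mm) ≥ 20 mm ⇒ susceptible
Azithromycin 25 mm: ≤ 25 mm → R
Clindamycin: 0.25 μg/mL is ≤ 1 μg/mL — susceptible
Penicillin: 0.25 μg/mL is ≤ 8 μg/mL ⇒ S
Trimethoprim-sulfamethoxazole: 24 mm is ≥ 23 mm — susceptible
Ciprofloxacin: 7 mm is ≤ 8 mm → R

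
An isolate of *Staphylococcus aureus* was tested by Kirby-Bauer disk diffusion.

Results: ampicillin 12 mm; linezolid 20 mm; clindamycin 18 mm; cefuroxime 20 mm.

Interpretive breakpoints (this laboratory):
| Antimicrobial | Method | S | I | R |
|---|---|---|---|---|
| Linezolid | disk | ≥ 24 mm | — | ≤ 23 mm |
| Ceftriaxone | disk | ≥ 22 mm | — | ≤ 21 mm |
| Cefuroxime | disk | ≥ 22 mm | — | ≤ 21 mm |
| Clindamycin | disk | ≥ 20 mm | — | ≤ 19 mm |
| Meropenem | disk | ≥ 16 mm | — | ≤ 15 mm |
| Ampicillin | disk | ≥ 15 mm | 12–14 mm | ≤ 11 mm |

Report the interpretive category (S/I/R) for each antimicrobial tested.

Ampicillin (12 mm) in 12–14 mm — intermediate
Linezolid: 20 mm is ≤ 23 mm — resistant
Clindamycin 18 mm: ≤ 19 mm → R
Cefuroxime (20 mm) ≤ 21 mm → resistant

I, R, R, R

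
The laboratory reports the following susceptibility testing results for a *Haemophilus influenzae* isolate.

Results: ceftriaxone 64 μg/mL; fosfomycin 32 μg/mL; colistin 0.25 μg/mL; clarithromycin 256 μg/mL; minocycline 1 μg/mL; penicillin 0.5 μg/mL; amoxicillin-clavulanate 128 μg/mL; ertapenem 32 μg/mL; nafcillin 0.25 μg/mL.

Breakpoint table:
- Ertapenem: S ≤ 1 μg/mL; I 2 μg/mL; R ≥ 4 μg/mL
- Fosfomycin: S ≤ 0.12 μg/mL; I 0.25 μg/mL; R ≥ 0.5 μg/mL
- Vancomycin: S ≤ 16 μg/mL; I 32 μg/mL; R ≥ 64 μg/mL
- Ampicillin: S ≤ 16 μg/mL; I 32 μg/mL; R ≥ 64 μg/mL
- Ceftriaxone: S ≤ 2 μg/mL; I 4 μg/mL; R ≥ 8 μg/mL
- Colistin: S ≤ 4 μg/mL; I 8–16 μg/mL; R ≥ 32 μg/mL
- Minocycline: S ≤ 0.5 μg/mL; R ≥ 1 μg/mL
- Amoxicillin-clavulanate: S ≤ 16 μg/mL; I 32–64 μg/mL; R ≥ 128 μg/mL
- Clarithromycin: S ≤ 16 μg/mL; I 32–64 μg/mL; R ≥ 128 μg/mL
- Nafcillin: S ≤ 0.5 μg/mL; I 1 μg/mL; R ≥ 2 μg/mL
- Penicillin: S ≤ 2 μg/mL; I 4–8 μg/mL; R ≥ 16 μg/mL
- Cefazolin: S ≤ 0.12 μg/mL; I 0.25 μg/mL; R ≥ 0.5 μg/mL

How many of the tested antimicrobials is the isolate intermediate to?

Ceftriaxone (64 μg/mL) ≥ 8 μg/mL → resistant
Fosfomycin (32 μg/mL) ≥ 0.5 μg/mL → Resistant
Colistin: 0.25 μg/mL is ≤ 4 μg/mL ⇒ susceptible
Clarithromycin: 256 μg/mL is ≥ 128 μg/mL — resistant
Minocycline (1 μg/mL) ≥ 1 μg/mL → resistant
Penicillin: 0.5 μg/mL is ≤ 2 μg/mL → S
Amoxicillin-clavulanate: 128 μg/mL is ≥ 128 μg/mL ⇒ Resistant
Ertapenem 32 μg/mL: ≥ 4 μg/mL ⇒ Resistant
Nafcillin 0.25 μg/mL: ≤ 0.5 μg/mL ⇒ susceptible
Intermediate: 0

0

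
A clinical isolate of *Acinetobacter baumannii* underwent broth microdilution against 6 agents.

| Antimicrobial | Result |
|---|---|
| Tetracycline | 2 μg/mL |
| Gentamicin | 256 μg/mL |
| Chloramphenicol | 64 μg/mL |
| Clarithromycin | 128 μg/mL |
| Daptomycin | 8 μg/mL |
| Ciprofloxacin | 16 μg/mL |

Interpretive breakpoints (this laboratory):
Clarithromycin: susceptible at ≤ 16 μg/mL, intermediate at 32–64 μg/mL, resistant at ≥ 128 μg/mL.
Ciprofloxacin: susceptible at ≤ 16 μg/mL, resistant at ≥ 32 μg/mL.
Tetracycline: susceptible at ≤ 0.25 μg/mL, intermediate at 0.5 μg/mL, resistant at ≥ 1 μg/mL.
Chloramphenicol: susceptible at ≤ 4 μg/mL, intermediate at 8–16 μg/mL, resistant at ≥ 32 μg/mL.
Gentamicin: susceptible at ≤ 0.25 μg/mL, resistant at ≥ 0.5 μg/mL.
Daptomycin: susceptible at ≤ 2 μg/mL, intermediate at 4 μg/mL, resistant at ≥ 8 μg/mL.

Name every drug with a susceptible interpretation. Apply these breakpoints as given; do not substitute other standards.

Tetracycline (2 μg/mL) ≥ 1 μg/mL → Resistant
Gentamicin 256 μg/mL: ≥ 0.5 μg/mL → Resistant
Chloramphenicol 64 μg/mL: ≥ 32 μg/mL — Resistant
Clarithromycin (128 μg/mL) ≥ 128 μg/mL — R
Daptomycin: 8 μg/mL is ≥ 8 μg/mL — Resistant
Ciprofloxacin: 16 μg/mL is ≤ 16 μg/mL ⇒ Susceptible

ciprofloxacin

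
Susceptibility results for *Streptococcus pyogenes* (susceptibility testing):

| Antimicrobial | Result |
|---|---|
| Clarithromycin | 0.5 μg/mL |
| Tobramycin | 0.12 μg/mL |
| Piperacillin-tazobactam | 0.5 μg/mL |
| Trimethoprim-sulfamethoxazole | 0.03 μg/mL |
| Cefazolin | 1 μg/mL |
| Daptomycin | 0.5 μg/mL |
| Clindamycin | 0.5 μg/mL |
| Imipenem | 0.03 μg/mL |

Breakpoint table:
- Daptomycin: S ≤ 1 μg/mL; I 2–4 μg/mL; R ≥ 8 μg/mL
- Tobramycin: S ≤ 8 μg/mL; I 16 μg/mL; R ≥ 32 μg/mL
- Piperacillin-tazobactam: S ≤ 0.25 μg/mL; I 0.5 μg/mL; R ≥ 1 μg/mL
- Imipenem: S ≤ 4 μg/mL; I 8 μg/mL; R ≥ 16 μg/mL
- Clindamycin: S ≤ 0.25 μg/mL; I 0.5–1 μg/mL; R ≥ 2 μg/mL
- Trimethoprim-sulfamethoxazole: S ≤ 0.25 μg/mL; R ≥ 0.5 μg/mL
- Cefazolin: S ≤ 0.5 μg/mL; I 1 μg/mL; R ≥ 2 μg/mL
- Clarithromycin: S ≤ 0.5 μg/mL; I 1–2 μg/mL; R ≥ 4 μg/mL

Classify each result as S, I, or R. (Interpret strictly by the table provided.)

Clarithromycin (0.5 μg/mL) ≤ 0.5 μg/mL — S
Tobramycin (0.12 μg/mL) ≤ 8 μg/mL — susceptible
Piperacillin-tazobactam (0.5 μg/mL) = 0.5 μg/mL — I
Trimethoprim-sulfamethoxazole (0.03 μg/mL) ≤ 0.25 μg/mL → Susceptible
Cefazolin 1 μg/mL: = 1 μg/mL → I
Daptomycin (0.5 μg/mL) ≤ 1 μg/mL — S
Clindamycin 0.5 μg/mL: in 0.5–1 μg/mL → Intermediate
Imipenem 0.03 μg/mL: ≤ 4 μg/mL → S

S, S, I, S, I, S, I, S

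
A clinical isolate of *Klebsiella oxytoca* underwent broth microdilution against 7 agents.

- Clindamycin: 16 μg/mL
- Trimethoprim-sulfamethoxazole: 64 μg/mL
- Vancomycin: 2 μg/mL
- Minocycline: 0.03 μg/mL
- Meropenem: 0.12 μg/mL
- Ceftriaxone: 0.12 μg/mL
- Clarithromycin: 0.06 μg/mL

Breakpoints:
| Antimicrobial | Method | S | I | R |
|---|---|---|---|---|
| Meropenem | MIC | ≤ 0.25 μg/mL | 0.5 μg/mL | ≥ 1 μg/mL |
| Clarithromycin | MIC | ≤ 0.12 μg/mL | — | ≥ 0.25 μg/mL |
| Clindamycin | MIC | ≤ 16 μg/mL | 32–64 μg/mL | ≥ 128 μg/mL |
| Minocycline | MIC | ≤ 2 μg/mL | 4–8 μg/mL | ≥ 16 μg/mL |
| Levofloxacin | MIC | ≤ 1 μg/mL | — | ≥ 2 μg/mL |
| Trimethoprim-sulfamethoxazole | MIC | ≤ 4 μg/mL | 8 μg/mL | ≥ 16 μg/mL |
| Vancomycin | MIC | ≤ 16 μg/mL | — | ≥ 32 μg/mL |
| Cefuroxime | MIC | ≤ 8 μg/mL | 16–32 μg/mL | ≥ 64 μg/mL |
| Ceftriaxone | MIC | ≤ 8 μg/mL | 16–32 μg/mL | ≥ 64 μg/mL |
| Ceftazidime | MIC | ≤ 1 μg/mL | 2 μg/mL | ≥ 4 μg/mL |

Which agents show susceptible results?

Clindamycin (16 μg/mL) ≤ 16 μg/mL — Susceptible
Trimethoprim-sulfamethoxazole 64 μg/mL: ≥ 16 μg/mL ⇒ Resistant
Vancomycin: 2 μg/mL is ≤ 16 μg/mL — Susceptible
Minocycline: 0.03 μg/mL is ≤ 2 μg/mL — Susceptible
Meropenem: 0.12 μg/mL is ≤ 0.25 μg/mL — S
Ceftriaxone (0.12 μg/mL) ≤ 8 μg/mL ⇒ Susceptible
Clarithromycin 0.06 μg/mL: ≤ 0.12 μg/mL → susceptible

clindamycin, vancomycin, minocycline, meropenem, ceftriaxone, clarithromycin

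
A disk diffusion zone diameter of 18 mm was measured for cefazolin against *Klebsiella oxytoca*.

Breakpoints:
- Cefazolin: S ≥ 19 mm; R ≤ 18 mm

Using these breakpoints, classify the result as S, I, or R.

Cefazolin 18 mm: ≤ 18 mm ⇒ Resistant

Resistant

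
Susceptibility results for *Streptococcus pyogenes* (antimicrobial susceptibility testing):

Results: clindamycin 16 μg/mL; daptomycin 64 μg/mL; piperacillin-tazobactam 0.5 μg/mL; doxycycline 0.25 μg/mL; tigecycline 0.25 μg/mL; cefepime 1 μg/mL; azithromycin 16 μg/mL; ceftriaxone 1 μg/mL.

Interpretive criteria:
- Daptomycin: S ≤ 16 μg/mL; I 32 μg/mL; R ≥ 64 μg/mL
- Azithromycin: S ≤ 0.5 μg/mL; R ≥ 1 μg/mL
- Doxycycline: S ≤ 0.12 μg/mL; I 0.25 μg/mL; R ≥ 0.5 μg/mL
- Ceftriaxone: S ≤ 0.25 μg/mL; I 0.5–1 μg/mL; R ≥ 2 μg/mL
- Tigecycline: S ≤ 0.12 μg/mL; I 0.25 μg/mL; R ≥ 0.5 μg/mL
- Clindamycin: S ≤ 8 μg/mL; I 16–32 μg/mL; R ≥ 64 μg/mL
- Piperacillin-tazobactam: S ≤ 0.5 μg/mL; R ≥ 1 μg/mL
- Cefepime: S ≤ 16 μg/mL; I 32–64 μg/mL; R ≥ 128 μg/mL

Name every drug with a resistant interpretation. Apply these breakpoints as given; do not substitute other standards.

daptomycin, azithromycin

Clindamycin (16 μg/mL) in 16–32 μg/mL ⇒ I
Daptomycin: 64 μg/mL is ≥ 64 μg/mL → Resistant
Piperacillin-tazobactam: 0.5 μg/mL is ≤ 0.5 μg/mL → S
Doxycycline (0.25 μg/mL) = 0.25 μg/mL ⇒ Intermediate
Tigecycline (0.25 μg/mL) = 0.25 μg/mL — intermediate
Cefepime 1 μg/mL: ≤ 16 μg/mL — susceptible
Azithromycin 16 μg/mL: ≥ 1 μg/mL ⇒ resistant
Ceftriaxone (1 μg/mL) in 0.5–1 μg/mL — intermediate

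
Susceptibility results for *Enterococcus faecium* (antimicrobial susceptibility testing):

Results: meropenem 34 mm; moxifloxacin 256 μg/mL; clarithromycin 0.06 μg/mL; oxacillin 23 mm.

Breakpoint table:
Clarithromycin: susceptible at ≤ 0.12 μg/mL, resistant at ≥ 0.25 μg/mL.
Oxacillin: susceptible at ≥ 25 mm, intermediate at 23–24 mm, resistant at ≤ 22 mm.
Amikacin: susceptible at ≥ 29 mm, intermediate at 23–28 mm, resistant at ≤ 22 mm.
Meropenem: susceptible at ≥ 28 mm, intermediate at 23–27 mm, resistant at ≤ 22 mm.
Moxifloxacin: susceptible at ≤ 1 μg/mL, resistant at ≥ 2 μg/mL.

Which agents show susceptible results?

Meropenem (34 mm) ≥ 28 mm — S
Moxifloxacin (256 μg/mL) ≥ 2 μg/mL — resistant
Clarithromycin: 0.06 μg/mL is ≤ 0.12 μg/mL ⇒ Susceptible
Oxacillin: 23 mm is in 23–24 mm — intermediate

meropenem, clarithromycin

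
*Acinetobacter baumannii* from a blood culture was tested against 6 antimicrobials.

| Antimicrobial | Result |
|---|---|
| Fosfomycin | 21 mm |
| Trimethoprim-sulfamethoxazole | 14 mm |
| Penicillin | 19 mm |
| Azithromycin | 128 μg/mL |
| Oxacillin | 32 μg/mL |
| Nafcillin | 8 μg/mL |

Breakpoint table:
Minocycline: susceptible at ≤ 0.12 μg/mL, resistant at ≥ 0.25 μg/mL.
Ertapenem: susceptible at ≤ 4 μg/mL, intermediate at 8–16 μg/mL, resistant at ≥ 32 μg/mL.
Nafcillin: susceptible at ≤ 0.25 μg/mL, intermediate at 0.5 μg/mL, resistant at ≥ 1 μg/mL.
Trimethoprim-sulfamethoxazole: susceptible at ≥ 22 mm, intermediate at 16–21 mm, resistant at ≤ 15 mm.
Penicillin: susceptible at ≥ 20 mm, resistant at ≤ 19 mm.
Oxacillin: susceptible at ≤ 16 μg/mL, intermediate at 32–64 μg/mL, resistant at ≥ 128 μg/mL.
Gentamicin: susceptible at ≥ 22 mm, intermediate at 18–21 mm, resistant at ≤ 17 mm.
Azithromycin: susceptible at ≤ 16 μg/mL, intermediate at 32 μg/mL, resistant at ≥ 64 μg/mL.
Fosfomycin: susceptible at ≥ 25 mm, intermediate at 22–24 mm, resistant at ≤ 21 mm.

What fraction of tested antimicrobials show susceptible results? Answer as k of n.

Fosfomycin 21 mm: ≤ 21 mm — Resistant
Trimethoprim-sulfamethoxazole (14 mm) ≤ 15 mm → R
Penicillin 19 mm: ≤ 19 mm ⇒ Resistant
Azithromycin (128 μg/mL) ≥ 64 μg/mL ⇒ Resistant
Oxacillin 32 μg/mL: in 32–64 μg/mL → I
Nafcillin (8 μg/mL) ≥ 1 μg/mL → Resistant
Susceptible: 0/6

0 of 6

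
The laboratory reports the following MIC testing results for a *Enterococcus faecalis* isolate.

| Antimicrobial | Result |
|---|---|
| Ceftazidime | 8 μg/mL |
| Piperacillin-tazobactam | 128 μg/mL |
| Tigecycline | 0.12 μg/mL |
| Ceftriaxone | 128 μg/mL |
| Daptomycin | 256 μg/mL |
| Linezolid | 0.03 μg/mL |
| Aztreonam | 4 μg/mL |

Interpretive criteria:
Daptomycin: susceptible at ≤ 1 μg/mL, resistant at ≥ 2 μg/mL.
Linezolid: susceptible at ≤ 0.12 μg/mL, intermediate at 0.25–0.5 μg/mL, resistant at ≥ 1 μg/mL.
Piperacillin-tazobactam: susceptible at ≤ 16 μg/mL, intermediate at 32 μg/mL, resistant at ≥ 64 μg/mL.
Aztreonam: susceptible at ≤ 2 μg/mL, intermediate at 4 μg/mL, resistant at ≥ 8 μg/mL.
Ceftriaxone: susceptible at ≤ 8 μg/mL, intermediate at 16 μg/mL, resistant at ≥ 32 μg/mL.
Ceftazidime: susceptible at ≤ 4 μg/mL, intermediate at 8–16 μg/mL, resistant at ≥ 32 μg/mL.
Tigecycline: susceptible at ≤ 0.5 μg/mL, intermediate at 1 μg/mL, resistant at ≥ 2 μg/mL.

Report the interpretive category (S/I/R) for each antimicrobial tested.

Ceftazidime 8 μg/mL: in 8–16 μg/mL → I
Piperacillin-tazobactam 128 μg/mL: ≥ 64 μg/mL ⇒ R
Tigecycline: 0.12 μg/mL is ≤ 0.5 μg/mL → susceptible
Ceftriaxone: 128 μg/mL is ≥ 32 μg/mL ⇒ R
Daptomycin (256 μg/mL) ≥ 2 μg/mL → Resistant
Linezolid 0.03 μg/mL: ≤ 0.12 μg/mL ⇒ Susceptible
Aztreonam 4 μg/mL: = 4 μg/mL — intermediate

I, R, S, R, R, S, I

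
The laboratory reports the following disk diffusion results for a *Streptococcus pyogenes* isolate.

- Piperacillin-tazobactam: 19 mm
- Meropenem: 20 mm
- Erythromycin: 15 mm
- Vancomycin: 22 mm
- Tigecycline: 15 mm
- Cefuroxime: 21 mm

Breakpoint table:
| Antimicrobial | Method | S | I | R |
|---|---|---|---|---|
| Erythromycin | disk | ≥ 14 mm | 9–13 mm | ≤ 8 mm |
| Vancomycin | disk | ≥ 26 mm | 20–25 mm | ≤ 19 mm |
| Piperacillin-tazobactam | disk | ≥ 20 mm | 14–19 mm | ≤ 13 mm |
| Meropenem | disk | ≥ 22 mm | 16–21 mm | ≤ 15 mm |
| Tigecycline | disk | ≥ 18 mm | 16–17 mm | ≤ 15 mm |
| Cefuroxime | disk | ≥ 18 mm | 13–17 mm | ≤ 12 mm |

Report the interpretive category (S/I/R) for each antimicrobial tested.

Piperacillin-tazobactam: 19 mm is in 14–19 mm ⇒ intermediate
Meropenem (20 mm) in 16–21 mm → I
Erythromycin 15 mm: ≥ 14 mm ⇒ susceptible
Vancomycin: 22 mm is in 20–25 mm → Intermediate
Tigecycline (15 mm) ≤ 15 mm — R
Cefuroxime (21 mm) ≥ 18 mm ⇒ susceptible

I, I, S, I, R, S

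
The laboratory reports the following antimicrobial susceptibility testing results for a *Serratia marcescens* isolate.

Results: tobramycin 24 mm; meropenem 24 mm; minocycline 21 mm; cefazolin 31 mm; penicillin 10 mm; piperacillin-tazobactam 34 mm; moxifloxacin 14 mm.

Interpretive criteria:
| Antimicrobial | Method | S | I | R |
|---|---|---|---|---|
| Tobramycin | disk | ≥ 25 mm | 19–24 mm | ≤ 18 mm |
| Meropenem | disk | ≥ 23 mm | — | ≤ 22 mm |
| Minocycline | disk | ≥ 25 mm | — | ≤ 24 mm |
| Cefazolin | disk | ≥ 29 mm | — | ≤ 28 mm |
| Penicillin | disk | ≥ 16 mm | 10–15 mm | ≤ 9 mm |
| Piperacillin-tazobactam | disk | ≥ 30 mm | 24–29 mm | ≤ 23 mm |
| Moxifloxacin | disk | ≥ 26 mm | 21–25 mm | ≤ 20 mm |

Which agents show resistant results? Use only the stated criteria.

minocycline, moxifloxacin

Tobramycin: 24 mm is in 19–24 mm — I
Meropenem: 24 mm is ≥ 23 mm — susceptible
Minocycline: 21 mm is ≤ 24 mm ⇒ Resistant
Cefazolin: 31 mm is ≥ 29 mm ⇒ S
Penicillin (10 mm) in 10–15 mm → I
Piperacillin-tazobactam (34 mm) ≥ 30 mm → S
Moxifloxacin 14 mm: ≤ 20 mm — R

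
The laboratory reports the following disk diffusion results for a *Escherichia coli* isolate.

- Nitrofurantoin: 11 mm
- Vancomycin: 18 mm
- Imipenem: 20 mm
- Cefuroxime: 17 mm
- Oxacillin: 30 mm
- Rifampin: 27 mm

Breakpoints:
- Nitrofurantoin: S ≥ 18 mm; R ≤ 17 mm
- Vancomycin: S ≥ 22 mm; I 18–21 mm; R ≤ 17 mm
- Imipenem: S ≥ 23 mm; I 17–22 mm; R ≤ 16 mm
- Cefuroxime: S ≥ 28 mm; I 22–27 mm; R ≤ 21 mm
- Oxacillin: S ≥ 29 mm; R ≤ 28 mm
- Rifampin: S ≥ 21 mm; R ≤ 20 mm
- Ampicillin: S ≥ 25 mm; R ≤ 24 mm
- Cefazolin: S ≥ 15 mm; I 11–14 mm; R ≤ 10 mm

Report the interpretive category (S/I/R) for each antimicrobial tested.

R, I, I, R, S, S

Nitrofurantoin: 11 mm is ≤ 17 mm — Resistant
Vancomycin: 18 mm is in 18–21 mm → Intermediate
Imipenem: 20 mm is in 17–22 mm → intermediate
Cefuroxime (17 mm) ≤ 21 mm ⇒ Resistant
Oxacillin (30 mm) ≥ 29 mm — S
Rifampin 27 mm: ≥ 21 mm → S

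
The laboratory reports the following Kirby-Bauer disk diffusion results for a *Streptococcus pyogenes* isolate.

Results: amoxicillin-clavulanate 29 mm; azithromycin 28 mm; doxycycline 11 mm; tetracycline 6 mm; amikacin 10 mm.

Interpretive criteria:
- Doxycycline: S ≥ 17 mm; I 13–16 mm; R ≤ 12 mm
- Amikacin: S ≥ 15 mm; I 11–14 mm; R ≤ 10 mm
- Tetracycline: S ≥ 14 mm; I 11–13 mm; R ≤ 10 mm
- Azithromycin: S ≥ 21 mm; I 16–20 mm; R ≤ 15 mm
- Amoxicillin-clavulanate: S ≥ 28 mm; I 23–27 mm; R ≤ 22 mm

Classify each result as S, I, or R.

Amoxicillin-clavulanate: 29 mm is ≥ 28 mm ⇒ Susceptible
Azithromycin 28 mm: ≥ 21 mm — S
Doxycycline (11 mm) ≤ 12 mm — resistant
Tetracycline (6 mm) ≤ 10 mm → resistant
Amikacin (10 mm) ≤ 10 mm — Resistant

S, S, R, R, R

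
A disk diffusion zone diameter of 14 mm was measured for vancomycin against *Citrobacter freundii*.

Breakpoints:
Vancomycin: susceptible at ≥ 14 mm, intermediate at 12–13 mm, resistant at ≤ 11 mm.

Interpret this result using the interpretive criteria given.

Vancomycin 14 mm: ≥ 14 mm ⇒ S

Susceptible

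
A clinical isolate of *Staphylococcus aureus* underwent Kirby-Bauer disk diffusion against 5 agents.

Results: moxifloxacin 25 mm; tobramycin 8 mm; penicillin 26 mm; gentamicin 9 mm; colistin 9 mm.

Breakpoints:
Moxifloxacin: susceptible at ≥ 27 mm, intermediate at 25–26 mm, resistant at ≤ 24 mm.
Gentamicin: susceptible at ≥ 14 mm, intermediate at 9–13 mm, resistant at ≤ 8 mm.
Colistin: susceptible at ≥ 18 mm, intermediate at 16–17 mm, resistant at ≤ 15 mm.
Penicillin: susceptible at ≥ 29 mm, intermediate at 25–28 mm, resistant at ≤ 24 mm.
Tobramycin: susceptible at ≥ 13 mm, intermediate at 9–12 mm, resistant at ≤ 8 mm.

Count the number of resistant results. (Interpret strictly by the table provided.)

Moxifloxacin 25 mm: in 25–26 mm → intermediate
Tobramycin 8 mm: ≤ 8 mm ⇒ R
Penicillin (26 mm) in 25–28 mm — Intermediate
Gentamicin: 9 mm is in 9–13 mm → Intermediate
Colistin (9 mm) ≤ 15 mm → R
Resistant: 2

2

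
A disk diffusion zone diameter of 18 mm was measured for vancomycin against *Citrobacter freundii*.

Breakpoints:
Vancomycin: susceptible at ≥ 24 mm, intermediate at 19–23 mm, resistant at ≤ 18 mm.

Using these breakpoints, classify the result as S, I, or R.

Vancomycin 18 mm: ≤ 18 mm — Resistant

R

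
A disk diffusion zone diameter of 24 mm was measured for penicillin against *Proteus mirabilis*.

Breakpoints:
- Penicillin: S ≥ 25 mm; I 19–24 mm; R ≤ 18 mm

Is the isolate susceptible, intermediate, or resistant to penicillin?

I

Penicillin (24 mm) in 19–24 mm → Intermediate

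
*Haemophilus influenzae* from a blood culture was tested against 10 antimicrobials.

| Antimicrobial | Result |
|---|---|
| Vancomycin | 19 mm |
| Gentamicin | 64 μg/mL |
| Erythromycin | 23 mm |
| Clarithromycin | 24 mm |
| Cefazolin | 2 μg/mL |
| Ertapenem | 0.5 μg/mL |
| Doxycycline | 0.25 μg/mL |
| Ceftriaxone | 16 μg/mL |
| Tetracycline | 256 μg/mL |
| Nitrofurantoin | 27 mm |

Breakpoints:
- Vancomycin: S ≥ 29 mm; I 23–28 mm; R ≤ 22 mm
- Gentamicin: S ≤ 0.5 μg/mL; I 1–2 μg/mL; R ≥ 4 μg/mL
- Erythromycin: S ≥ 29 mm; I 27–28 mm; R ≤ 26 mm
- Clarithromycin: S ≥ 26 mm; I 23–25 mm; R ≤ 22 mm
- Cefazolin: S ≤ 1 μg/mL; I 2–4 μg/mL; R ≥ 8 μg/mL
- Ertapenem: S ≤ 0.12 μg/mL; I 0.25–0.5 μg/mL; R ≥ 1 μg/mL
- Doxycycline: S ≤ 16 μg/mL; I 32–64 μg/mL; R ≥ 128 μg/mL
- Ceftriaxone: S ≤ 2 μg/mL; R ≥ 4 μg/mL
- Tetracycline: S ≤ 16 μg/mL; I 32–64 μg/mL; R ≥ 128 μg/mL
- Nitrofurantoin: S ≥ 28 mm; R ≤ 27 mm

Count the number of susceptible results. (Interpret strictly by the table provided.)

Vancomycin: 19 mm is ≤ 22 mm — resistant
Gentamicin (64 μg/mL) ≥ 4 μg/mL → R
Erythromycin (23 mm) ≤ 26 mm ⇒ Resistant
Clarithromycin 24 mm: in 23–25 mm ⇒ Intermediate
Cefazolin (2 μg/mL) in 2–4 μg/mL — Intermediate
Ertapenem 0.5 μg/mL: in 0.25–0.5 μg/mL — intermediate
Doxycycline: 0.25 μg/mL is ≤ 16 μg/mL — susceptible
Ceftriaxone (16 μg/mL) ≥ 4 μg/mL ⇒ Resistant
Tetracycline (256 μg/mL) ≥ 128 μg/mL — resistant
Nitrofurantoin (27 mm) ≤ 27 mm ⇒ R
Susceptible: 1

1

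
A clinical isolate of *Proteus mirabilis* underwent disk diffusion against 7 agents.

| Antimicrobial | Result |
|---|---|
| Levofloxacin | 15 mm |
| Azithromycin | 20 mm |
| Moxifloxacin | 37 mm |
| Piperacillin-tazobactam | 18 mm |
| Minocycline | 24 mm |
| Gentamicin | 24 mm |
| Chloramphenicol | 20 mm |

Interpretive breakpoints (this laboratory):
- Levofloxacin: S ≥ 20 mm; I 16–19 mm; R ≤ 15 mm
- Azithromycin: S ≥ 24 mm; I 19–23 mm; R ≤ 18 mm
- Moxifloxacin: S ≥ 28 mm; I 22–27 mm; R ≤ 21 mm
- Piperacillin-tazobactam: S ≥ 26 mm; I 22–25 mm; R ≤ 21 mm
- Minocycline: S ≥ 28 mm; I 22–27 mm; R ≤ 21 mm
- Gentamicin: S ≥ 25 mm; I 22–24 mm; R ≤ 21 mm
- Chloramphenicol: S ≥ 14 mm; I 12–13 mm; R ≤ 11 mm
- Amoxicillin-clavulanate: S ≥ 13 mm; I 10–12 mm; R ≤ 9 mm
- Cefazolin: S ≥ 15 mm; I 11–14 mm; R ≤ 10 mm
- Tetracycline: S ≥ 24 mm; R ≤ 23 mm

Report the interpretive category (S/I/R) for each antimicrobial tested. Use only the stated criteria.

Levofloxacin: 15 mm is ≤ 15 mm → Resistant
Azithromycin (20 mm) in 19–23 mm — intermediate
Moxifloxacin 37 mm: ≥ 28 mm — S
Piperacillin-tazobactam: 18 mm is ≤ 21 mm ⇒ resistant
Minocycline: 24 mm is in 22–27 mm — intermediate
Gentamicin: 24 mm is in 22–24 mm ⇒ I
Chloramphenicol: 20 mm is ≥ 14 mm ⇒ susceptible

R, I, S, R, I, I, S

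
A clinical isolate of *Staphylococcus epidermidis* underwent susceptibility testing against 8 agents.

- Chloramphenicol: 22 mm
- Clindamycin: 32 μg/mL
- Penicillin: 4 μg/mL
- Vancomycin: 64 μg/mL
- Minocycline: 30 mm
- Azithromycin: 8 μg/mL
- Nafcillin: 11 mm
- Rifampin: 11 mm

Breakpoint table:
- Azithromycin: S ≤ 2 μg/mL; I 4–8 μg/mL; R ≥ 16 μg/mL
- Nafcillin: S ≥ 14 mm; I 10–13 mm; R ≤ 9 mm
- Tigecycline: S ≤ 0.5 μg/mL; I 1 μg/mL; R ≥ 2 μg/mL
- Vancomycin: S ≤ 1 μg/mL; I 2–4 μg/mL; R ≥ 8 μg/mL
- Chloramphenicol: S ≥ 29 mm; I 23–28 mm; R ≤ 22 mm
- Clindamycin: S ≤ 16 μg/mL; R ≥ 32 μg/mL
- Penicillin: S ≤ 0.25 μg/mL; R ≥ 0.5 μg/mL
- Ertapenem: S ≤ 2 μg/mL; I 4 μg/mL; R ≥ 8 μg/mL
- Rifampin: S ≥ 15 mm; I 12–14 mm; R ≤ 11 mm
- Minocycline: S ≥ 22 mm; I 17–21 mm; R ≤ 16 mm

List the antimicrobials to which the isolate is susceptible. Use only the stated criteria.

minocycline

Chloramphenicol 22 mm: ≤ 22 mm ⇒ Resistant
Clindamycin (32 μg/mL) ≥ 32 μg/mL ⇒ Resistant
Penicillin: 4 μg/mL is ≥ 0.5 μg/mL — Resistant
Vancomycin: 64 μg/mL is ≥ 8 μg/mL — resistant
Minocycline: 30 mm is ≥ 22 mm ⇒ susceptible
Azithromycin 8 μg/mL: in 4–8 μg/mL → intermediate
Nafcillin 11 mm: in 10–13 mm — I
Rifampin (11 mm) ≤ 11 mm → Resistant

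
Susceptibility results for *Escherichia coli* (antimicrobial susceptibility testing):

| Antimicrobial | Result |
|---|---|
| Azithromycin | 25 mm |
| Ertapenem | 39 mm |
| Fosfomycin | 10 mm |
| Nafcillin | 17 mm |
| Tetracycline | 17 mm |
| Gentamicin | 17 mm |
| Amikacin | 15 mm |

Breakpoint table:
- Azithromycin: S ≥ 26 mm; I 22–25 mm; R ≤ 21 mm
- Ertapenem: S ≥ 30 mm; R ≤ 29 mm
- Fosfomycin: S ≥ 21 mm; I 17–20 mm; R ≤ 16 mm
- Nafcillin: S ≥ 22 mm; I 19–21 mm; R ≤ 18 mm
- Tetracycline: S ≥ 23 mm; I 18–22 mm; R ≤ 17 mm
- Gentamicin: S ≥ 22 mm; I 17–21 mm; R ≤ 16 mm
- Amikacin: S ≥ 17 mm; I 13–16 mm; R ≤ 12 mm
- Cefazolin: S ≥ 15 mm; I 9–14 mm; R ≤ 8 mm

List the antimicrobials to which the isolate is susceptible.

ertapenem

Azithromycin (25 mm) in 22–25 mm ⇒ Intermediate
Ertapenem 39 mm: ≥ 30 mm — Susceptible
Fosfomycin: 10 mm is ≤ 16 mm — Resistant
Nafcillin (17 mm) ≤ 18 mm → R
Tetracycline: 17 mm is ≤ 17 mm → resistant
Gentamicin 17 mm: in 17–21 mm → Intermediate
Amikacin 15 mm: in 13–16 mm — Intermediate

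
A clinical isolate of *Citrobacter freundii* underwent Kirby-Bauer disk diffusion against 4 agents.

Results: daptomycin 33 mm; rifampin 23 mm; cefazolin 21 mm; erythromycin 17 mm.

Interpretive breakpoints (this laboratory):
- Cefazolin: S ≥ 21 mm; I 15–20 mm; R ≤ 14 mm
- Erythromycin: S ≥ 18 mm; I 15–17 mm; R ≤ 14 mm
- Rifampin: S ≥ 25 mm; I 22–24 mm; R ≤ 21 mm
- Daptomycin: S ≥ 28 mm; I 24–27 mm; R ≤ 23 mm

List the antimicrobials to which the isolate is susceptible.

Daptomycin 33 mm: ≥ 28 mm — S
Rifampin 23 mm: in 22–24 mm → Intermediate
Cefazolin: 21 mm is ≥ 21 mm — S
Erythromycin (17 mm) in 15–17 mm ⇒ intermediate

daptomycin, cefazolin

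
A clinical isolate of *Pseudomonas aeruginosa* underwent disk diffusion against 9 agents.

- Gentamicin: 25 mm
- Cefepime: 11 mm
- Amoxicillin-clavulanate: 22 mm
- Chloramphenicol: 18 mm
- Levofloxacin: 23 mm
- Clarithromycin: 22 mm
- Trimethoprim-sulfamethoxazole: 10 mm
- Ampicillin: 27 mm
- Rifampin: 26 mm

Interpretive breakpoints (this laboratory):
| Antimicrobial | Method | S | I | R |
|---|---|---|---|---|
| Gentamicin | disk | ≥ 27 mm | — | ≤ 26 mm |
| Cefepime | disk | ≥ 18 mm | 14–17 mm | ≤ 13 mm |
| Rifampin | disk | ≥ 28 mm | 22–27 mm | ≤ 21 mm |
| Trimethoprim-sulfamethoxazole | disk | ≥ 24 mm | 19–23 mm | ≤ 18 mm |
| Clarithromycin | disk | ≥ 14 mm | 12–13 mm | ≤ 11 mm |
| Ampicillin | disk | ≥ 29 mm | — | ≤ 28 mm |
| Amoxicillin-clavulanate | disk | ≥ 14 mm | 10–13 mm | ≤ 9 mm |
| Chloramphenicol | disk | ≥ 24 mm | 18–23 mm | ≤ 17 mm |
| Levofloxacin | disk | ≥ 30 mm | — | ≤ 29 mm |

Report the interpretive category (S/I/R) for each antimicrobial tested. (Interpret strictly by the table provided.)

R, R, S, I, R, S, R, R, I

Gentamicin: 25 mm is ≤ 26 mm → R
Cefepime (11 mm) ≤ 13 mm ⇒ R
Amoxicillin-clavulanate: 22 mm is ≥ 14 mm ⇒ Susceptible
Chloramphenicol 18 mm: in 18–23 mm — Intermediate
Levofloxacin (23 mm) ≤ 29 mm — R
Clarithromycin 22 mm: ≥ 14 mm → S
Trimethoprim-sulfamethoxazole (10 mm) ≤ 18 mm → Resistant
Ampicillin 27 mm: ≤ 28 mm ⇒ R
Rifampin (26 mm) in 22–27 mm ⇒ Intermediate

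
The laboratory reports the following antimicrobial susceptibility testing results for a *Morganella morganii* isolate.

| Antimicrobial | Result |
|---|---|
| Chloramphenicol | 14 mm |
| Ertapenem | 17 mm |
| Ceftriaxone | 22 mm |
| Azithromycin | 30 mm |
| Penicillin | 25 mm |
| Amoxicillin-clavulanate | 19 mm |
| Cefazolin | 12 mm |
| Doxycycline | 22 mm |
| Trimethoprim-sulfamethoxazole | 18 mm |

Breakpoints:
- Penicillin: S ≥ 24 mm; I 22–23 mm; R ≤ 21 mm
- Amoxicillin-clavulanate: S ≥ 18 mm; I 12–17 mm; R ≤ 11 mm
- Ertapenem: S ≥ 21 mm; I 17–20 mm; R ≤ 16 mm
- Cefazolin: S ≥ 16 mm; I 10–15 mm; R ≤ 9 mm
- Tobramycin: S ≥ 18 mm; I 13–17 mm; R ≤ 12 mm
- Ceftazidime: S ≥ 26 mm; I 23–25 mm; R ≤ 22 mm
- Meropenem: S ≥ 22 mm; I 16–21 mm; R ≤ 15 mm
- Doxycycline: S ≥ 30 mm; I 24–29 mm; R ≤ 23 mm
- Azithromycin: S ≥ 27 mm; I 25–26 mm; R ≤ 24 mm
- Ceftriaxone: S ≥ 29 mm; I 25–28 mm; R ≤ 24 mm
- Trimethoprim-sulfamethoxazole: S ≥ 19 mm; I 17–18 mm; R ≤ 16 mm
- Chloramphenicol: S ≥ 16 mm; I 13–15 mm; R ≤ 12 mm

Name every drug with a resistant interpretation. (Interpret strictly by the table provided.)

Chloramphenicol: 14 mm is in 13–15 mm — intermediate
Ertapenem 17 mm: in 17–20 mm — I
Ceftriaxone 22 mm: ≤ 24 mm → resistant
Azithromycin: 30 mm is ≥ 27 mm → Susceptible
Penicillin: 25 mm is ≥ 24 mm ⇒ S
Amoxicillin-clavulanate (19 mm) ≥ 18 mm → susceptible
Cefazolin: 12 mm is in 10–15 mm → I
Doxycycline: 22 mm is ≤ 23 mm ⇒ resistant
Trimethoprim-sulfamethoxazole: 18 mm is in 17–18 mm → Intermediate

ceftriaxone, doxycycline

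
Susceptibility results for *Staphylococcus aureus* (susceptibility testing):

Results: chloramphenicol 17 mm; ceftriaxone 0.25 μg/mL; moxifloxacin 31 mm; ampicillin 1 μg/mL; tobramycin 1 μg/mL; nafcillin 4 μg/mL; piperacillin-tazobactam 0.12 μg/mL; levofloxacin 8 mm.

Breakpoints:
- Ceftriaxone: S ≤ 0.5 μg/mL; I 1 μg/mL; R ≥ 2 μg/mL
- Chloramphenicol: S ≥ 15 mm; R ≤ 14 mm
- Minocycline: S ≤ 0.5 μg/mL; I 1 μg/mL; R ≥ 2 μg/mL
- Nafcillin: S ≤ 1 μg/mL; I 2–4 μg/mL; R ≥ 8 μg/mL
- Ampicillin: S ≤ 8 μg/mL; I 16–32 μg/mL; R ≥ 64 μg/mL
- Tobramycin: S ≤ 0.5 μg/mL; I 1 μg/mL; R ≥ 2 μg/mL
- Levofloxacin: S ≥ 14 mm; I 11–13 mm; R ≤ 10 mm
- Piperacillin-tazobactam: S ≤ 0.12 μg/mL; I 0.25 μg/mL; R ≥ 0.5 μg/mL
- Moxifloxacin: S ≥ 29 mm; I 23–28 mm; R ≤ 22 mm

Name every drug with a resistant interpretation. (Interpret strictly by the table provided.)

Chloramphenicol 17 mm: ≥ 15 mm → susceptible
Ceftriaxone (0.25 μg/mL) ≤ 0.5 μg/mL ⇒ S
Moxifloxacin: 31 mm is ≥ 29 mm ⇒ susceptible
Ampicillin: 1 μg/mL is ≤ 8 μg/mL — susceptible
Tobramycin: 1 μg/mL is = 1 μg/mL → Intermediate
Nafcillin 4 μg/mL: in 2–4 μg/mL ⇒ I
Piperacillin-tazobactam (0.12 μg/mL) ≤ 0.12 μg/mL — Susceptible
Levofloxacin (8 mm) ≤ 10 mm → Resistant

levofloxacin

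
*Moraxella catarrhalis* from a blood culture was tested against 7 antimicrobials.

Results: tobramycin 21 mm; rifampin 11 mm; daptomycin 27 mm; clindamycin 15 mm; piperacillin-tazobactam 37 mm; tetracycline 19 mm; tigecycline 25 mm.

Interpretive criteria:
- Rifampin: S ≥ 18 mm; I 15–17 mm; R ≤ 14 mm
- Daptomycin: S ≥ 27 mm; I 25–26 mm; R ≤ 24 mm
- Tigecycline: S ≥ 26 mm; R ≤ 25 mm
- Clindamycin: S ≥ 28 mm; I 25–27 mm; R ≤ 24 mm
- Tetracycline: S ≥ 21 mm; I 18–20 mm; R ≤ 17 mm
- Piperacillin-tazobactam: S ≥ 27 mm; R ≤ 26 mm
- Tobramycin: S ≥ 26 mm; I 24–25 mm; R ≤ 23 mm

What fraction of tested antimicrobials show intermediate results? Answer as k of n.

Tobramycin (21 mm) ≤ 23 mm ⇒ R
Rifampin: 11 mm is ≤ 14 mm ⇒ R
Daptomycin (27 mm) ≥ 27 mm ⇒ Susceptible
Clindamycin: 15 mm is ≤ 24 mm ⇒ R
Piperacillin-tazobactam (37 mm) ≥ 27 mm ⇒ Susceptible
Tetracycline: 19 mm is in 18–20 mm ⇒ Intermediate
Tigecycline (25 mm) ≤ 25 mm → resistant
Intermediate: 1/7

1 of 7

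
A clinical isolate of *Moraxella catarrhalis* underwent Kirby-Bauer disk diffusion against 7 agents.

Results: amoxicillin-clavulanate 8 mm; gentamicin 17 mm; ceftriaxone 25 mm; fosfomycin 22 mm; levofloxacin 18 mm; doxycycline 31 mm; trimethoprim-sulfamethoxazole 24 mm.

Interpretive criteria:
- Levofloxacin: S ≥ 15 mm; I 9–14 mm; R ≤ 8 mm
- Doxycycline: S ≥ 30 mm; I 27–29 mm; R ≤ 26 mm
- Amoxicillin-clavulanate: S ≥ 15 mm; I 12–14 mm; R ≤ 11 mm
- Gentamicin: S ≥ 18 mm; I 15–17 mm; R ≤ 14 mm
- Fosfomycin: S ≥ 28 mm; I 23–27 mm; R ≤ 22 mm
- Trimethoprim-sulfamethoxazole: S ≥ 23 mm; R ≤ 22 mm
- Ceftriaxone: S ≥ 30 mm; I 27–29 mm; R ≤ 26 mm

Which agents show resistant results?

Amoxicillin-clavulanate (8 mm) ≤ 11 mm ⇒ Resistant
Gentamicin (17 mm) in 15–17 mm — Intermediate
Ceftriaxone (25 mm) ≤ 26 mm → Resistant
Fosfomycin 22 mm: ≤ 22 mm → resistant
Levofloxacin: 18 mm is ≥ 15 mm — Susceptible
Doxycycline 31 mm: ≥ 30 mm — susceptible
Trimethoprim-sulfamethoxazole (24 mm) ≥ 23 mm → susceptible

amoxicillin-clavulanate, ceftriaxone, fosfomycin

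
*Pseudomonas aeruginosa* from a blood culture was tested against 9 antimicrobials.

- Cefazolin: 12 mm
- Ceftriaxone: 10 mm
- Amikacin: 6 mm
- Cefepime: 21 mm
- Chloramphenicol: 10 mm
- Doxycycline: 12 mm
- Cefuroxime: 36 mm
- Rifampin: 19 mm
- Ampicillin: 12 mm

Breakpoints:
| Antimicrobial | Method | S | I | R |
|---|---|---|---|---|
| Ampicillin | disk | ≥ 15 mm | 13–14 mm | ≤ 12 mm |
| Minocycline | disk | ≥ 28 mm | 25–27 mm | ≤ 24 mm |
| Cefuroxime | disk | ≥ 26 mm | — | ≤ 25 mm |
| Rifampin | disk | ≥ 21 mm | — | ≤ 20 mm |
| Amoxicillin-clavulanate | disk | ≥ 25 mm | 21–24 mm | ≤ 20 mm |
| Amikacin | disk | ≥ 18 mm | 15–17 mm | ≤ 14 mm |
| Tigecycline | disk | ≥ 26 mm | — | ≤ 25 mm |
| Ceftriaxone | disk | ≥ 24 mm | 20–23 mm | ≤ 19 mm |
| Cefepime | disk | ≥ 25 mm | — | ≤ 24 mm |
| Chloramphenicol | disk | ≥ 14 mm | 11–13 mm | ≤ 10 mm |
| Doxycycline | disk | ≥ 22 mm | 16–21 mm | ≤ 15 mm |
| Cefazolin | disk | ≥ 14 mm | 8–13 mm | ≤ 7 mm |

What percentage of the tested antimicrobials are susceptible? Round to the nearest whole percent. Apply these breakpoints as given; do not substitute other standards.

Cefazolin 12 mm: in 8–13 mm → Intermediate
Ceftriaxone: 10 mm is ≤ 19 mm — Resistant
Amikacin 6 mm: ≤ 14 mm ⇒ Resistant
Cefepime (21 mm) ≤ 24 mm — R
Chloramphenicol: 10 mm is ≤ 10 mm — resistant
Doxycycline (12 mm) ≤ 15 mm ⇒ R
Cefuroxime (36 mm) ≥ 26 mm → susceptible
Rifampin: 19 mm is ≤ 20 mm ⇒ Resistant
Ampicillin: 12 mm is ≤ 12 mm → resistant
Susceptible: 1/9

11%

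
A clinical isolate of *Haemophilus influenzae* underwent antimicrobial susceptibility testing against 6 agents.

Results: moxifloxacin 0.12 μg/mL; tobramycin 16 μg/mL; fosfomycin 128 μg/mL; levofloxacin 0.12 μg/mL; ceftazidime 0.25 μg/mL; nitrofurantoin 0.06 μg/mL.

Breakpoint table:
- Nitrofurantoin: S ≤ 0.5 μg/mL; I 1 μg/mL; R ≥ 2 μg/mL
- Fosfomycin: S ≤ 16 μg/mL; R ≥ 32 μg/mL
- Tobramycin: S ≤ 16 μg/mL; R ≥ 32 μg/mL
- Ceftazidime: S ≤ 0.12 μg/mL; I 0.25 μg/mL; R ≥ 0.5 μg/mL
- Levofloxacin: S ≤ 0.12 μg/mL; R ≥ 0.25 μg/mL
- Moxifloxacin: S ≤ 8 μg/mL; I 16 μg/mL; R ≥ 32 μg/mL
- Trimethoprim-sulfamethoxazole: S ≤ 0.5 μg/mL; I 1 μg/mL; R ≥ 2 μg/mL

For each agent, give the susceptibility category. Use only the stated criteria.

Moxifloxacin (0.12 μg/mL) ≤ 8 μg/mL ⇒ susceptible
Tobramycin: 16 μg/mL is ≤ 16 μg/mL → susceptible
Fosfomycin 128 μg/mL: ≥ 32 μg/mL — Resistant
Levofloxacin 0.12 μg/mL: ≤ 0.12 μg/mL → susceptible
Ceftazidime (0.25 μg/mL) = 0.25 μg/mL → Intermediate
Nitrofurantoin: 0.06 μg/mL is ≤ 0.5 μg/mL ⇒ S

S, S, R, S, I, S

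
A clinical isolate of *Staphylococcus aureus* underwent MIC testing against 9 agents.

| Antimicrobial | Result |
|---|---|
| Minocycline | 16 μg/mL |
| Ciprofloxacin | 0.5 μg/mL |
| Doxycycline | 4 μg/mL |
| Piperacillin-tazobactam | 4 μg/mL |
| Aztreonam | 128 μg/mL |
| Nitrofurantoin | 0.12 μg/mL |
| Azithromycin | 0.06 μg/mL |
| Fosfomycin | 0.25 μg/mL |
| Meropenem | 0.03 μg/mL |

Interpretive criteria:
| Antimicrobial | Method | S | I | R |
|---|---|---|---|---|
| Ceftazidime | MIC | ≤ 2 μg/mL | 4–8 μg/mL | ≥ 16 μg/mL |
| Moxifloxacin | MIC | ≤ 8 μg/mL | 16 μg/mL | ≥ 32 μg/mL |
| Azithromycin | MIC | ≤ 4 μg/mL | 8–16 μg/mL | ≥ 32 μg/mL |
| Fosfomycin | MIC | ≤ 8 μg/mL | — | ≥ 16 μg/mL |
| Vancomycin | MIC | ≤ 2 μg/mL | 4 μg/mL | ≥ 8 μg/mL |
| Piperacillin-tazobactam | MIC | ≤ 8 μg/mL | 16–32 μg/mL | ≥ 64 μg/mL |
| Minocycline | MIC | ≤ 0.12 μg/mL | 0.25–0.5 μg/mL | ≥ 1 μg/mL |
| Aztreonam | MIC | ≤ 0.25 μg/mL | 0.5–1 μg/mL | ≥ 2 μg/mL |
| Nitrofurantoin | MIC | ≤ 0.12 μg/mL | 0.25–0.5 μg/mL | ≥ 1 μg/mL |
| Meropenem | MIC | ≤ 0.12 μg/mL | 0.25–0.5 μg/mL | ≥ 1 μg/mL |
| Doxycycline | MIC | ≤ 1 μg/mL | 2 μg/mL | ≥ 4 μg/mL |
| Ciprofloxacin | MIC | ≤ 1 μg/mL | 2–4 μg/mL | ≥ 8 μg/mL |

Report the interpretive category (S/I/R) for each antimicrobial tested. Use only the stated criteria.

Minocycline: 16 μg/mL is ≥ 1 μg/mL → resistant
Ciprofloxacin (0.5 μg/mL) ≤ 1 μg/mL ⇒ S
Doxycycline: 4 μg/mL is ≥ 4 μg/mL — R
Piperacillin-tazobactam 4 μg/mL: ≤ 8 μg/mL ⇒ susceptible
Aztreonam: 128 μg/mL is ≥ 2 μg/mL — R
Nitrofurantoin (0.12 μg/mL) ≤ 0.12 μg/mL → susceptible
Azithromycin: 0.06 μg/mL is ≤ 4 μg/mL → susceptible
Fosfomycin (0.25 μg/mL) ≤ 8 μg/mL → Susceptible
Meropenem (0.03 μg/mL) ≤ 0.12 μg/mL → susceptible

R, S, R, S, R, S, S, S, S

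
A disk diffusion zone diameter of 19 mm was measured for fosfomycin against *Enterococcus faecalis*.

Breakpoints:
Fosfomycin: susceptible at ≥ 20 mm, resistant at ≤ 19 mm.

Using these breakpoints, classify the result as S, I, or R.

Fosfomycin (19 mm) ≤ 19 mm — R

R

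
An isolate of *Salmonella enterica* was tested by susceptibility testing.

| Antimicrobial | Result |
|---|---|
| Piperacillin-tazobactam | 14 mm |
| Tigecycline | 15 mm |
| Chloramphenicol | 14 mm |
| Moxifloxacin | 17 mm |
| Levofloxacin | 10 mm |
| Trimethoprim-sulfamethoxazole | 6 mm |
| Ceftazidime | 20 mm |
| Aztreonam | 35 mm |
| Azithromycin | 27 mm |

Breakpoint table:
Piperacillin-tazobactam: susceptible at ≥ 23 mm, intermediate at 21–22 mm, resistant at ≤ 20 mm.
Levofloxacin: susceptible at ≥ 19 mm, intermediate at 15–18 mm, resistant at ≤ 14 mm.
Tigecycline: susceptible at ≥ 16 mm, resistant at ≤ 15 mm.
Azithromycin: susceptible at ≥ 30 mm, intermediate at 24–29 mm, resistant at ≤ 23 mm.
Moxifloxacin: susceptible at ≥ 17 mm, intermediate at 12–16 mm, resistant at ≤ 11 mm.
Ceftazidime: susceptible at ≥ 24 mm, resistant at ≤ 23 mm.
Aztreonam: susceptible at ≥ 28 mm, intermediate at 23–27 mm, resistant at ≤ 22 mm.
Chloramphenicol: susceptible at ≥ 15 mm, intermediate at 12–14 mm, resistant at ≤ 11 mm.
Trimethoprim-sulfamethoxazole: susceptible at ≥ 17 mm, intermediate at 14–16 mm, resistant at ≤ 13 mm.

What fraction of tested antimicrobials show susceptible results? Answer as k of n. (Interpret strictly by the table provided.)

Piperacillin-tazobactam: 14 mm is ≤ 20 mm — R
Tigecycline 15 mm: ≤ 15 mm ⇒ resistant
Chloramphenicol (14 mm) in 12–14 mm — I
Moxifloxacin: 17 mm is ≥ 17 mm — susceptible
Levofloxacin: 10 mm is ≤ 14 mm — Resistant
Trimethoprim-sulfamethoxazole 6 mm: ≤ 13 mm → R
Ceftazidime 20 mm: ≤ 23 mm ⇒ Resistant
Aztreonam 35 mm: ≥ 28 mm ⇒ Susceptible
Azithromycin: 27 mm is in 24–29 mm — intermediate
Susceptible: 2/9

2 of 9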